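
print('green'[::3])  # ge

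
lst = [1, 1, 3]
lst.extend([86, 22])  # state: [1, 1, 3, 86, 22]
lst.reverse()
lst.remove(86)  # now [22, 3, 1, 1]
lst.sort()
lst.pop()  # 22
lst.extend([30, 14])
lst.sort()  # [1, 1, 3, 14, 30]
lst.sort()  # [1, 1, 3, 14, 30]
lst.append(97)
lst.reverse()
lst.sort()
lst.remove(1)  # [1, 3, 14, 30, 97]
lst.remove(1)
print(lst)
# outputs [3, 14, 30, 97]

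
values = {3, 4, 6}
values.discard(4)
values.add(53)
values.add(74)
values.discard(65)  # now {3, 6, 53, 74}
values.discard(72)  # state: {3, 6, 53, 74}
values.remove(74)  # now {3, 6, 53}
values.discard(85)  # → {3, 6, 53}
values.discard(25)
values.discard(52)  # {3, 6, 53}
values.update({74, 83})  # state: {3, 6, 53, 74, 83}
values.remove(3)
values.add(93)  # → {6, 53, 74, 83, 93}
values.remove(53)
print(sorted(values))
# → [6, 74, 83, 93]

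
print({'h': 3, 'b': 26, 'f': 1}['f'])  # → 1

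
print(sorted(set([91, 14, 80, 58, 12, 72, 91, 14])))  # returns [12, 14, 58, 72, 80, 91]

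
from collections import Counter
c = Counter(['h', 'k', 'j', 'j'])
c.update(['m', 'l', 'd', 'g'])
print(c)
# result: Counter({'j': 2, 'h': 1, 'k': 1, 'm': 1, 'l': 1, 'd': 1, 'g': 1})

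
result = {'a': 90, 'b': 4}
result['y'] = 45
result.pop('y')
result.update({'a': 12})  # {'a': 12, 'b': 4}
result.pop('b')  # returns 4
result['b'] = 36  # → {'a': 12, 'b': 36}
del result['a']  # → {'b': 36}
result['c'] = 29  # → {'b': 36, 'c': 29}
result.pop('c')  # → 29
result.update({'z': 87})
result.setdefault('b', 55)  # 36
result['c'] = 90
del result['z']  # {'b': 36, 'c': 90}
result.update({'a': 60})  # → {'b': 36, 'c': 90, 'a': 60}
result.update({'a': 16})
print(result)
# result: {'b': 36, 'c': 90, 'a': 16}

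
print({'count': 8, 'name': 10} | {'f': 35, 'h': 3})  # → {'count': 8, 'name': 10, 'f': 35, 'h': 3}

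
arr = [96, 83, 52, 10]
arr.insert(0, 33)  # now [33, 96, 83, 52, 10]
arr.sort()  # [10, 33, 52, 83, 96]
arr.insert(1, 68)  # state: [10, 68, 33, 52, 83, 96]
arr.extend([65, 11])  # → [10, 68, 33, 52, 83, 96, 65, 11]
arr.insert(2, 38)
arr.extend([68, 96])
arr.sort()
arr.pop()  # 96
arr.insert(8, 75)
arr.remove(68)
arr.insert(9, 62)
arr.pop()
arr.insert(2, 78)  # [10, 11, 78, 33, 38, 52, 65, 68, 75, 83, 62]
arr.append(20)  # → [10, 11, 78, 33, 38, 52, 65, 68, 75, 83, 62, 20]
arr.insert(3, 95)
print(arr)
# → [10, 11, 78, 95, 33, 38, 52, 65, 68, 75, 83, 62, 20]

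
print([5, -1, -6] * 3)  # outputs [5, -1, -6, 5, -1, -6, 5, -1, -6]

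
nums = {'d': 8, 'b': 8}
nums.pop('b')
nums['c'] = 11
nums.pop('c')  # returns 11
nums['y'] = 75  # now {'d': 8, 'y': 75}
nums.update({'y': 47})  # {'d': 8, 'y': 47}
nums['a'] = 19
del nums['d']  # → {'y': 47, 'a': 19}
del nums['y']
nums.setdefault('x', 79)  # 79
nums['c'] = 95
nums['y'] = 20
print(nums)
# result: {'a': 19, 'x': 79, 'c': 95, 'y': 20}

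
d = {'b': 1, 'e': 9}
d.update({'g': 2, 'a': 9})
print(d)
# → {'b': 1, 'e': 9, 'g': 2, 'a': 9}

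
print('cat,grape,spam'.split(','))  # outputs ['cat', 'grape', 'spam']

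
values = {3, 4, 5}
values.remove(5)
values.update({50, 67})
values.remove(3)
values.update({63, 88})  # {4, 50, 63, 67, 88}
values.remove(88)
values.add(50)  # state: {4, 50, 63, 67}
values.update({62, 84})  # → {4, 50, 62, 63, 67, 84}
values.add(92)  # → {4, 50, 62, 63, 67, 84, 92}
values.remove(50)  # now {4, 62, 63, 67, 84, 92}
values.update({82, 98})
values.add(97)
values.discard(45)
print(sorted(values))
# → [4, 62, 63, 67, 82, 84, 92, 97, 98]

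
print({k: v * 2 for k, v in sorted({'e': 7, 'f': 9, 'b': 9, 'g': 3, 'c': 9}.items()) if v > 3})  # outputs {'b': 18, 'c': 18, 'e': 14, 'f': 18}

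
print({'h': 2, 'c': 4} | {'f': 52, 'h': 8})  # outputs {'h': 8, 'c': 4, 'f': 52}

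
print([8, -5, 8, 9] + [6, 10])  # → [8, -5, 8, 9, 6, 10]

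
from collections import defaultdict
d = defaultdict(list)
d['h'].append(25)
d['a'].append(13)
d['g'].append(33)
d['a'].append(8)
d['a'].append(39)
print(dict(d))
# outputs {'h': [25], 'a': [13, 8, 39], 'g': [33]}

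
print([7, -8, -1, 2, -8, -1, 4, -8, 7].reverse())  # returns None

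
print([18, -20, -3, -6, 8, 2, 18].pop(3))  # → -6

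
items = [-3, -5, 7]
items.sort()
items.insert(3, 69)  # [-5, -3, 7, 69]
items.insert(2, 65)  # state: [-5, -3, 65, 7, 69]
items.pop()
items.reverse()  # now [7, 65, -3, -5]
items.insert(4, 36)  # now [7, 65, -3, -5, 36]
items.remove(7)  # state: [65, -3, -5, 36]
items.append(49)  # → [65, -3, -5, 36, 49]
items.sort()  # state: [-5, -3, 36, 49, 65]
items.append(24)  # [-5, -3, 36, 49, 65, 24]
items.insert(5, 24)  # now [-5, -3, 36, 49, 65, 24, 24]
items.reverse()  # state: [24, 24, 65, 49, 36, -3, -5]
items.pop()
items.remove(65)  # [24, 24, 49, 36, -3]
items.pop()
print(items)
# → [24, 24, 49, 36]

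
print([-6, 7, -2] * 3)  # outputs [-6, 7, -2, -6, 7, -2, -6, 7, -2]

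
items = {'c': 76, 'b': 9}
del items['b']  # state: {'c': 76}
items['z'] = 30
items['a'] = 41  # {'c': 76, 'z': 30, 'a': 41}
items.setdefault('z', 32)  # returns 30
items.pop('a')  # 41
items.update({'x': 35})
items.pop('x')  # 35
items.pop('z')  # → 30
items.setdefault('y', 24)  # 24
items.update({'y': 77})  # {'c': 76, 'y': 77}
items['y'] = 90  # {'c': 76, 'y': 90}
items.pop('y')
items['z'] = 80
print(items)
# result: {'c': 76, 'z': 80}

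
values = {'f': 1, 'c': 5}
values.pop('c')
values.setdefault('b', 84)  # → 84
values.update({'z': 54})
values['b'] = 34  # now {'f': 1, 'b': 34, 'z': 54}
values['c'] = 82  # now {'f': 1, 'b': 34, 'z': 54, 'c': 82}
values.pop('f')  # 1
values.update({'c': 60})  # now {'b': 34, 'z': 54, 'c': 60}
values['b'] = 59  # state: {'b': 59, 'z': 54, 'c': 60}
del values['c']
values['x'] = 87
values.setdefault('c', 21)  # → 21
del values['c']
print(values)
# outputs {'b': 59, 'z': 54, 'x': 87}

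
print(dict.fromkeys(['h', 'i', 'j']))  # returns {'h': None, 'i': None, 'j': None}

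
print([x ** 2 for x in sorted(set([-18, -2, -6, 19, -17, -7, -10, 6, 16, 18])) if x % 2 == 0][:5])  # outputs [324, 100, 36, 4, 36]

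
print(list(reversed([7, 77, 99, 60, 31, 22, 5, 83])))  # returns [83, 5, 22, 31, 60, 99, 77, 7]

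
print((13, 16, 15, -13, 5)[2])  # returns 15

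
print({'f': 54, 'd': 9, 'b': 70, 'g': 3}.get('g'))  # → 3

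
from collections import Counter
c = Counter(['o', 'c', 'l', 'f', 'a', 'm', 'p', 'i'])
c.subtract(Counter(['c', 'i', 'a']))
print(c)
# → Counter({'o': 1, 'l': 1, 'f': 1, 'm': 1, 'p': 1, 'c': 0, 'a': 0, 'i': 0})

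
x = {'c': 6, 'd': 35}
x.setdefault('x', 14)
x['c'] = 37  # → {'c': 37, 'd': 35, 'x': 14}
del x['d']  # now {'c': 37, 'x': 14}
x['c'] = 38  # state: {'c': 38, 'x': 14}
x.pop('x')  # 14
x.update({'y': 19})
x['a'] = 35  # {'c': 38, 'y': 19, 'a': 35}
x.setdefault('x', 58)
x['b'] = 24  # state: {'c': 38, 'y': 19, 'a': 35, 'x': 58, 'b': 24}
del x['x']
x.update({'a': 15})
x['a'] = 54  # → {'c': 38, 'y': 19, 'a': 54, 'b': 24}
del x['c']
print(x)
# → {'y': 19, 'a': 54, 'b': 24}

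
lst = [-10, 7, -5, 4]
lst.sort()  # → [-10, -5, 4, 7]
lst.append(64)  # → [-10, -5, 4, 7, 64]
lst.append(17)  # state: [-10, -5, 4, 7, 64, 17]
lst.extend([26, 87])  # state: [-10, -5, 4, 7, 64, 17, 26, 87]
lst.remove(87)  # [-10, -5, 4, 7, 64, 17, 26]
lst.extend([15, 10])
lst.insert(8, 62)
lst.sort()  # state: [-10, -5, 4, 7, 10, 15, 17, 26, 62, 64]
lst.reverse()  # [64, 62, 26, 17, 15, 10, 7, 4, -5, -10]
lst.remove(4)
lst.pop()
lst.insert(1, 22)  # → [64, 22, 62, 26, 17, 15, 10, 7, -5]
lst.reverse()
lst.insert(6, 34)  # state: [-5, 7, 10, 15, 17, 26, 34, 62, 22, 64]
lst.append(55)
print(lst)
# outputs [-5, 7, 10, 15, 17, 26, 34, 62, 22, 64, 55]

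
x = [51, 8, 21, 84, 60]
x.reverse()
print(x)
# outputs [60, 84, 21, 8, 51]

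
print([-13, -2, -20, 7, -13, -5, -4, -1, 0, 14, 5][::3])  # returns [-13, 7, -4, 14]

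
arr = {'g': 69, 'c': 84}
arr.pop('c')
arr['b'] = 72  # {'g': 69, 'b': 72}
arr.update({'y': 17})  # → {'g': 69, 'b': 72, 'y': 17}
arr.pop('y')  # 17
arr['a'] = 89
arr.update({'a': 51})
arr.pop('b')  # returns 72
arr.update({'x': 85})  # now {'g': 69, 'a': 51, 'x': 85}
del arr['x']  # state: {'g': 69, 'a': 51}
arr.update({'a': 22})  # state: {'g': 69, 'a': 22}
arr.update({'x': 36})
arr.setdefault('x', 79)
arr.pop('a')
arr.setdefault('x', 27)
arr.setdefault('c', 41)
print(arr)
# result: {'g': 69, 'x': 36, 'c': 41}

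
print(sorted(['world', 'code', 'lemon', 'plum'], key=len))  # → ['code', 'plum', 'world', 'lemon']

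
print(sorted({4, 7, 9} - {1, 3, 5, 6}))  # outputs [4, 7, 9]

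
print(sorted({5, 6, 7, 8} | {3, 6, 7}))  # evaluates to [3, 5, 6, 7, 8]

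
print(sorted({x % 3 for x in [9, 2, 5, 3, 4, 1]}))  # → [0, 1, 2]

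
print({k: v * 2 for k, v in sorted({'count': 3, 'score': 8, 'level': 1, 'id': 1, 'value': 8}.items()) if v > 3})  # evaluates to {'score': 16, 'value': 16}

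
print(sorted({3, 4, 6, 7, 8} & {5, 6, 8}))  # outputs [6, 8]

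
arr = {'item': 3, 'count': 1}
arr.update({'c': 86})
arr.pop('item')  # 3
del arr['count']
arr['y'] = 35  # {'c': 86, 'y': 35}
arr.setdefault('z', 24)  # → 24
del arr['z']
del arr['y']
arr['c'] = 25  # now {'c': 25}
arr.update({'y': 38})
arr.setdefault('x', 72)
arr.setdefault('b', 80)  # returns 80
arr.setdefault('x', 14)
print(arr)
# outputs {'c': 25, 'y': 38, 'x': 72, 'b': 80}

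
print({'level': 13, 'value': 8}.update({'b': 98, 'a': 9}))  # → None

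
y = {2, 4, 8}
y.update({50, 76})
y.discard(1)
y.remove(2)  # {4, 8, 50, 76}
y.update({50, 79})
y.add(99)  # {4, 8, 50, 76, 79, 99}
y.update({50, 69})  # {4, 8, 50, 69, 76, 79, 99}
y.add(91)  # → {4, 8, 50, 69, 76, 79, 91, 99}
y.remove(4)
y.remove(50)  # {8, 69, 76, 79, 91, 99}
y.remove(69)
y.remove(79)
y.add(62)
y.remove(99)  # {8, 62, 76, 91}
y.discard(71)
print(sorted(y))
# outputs [8, 62, 76, 91]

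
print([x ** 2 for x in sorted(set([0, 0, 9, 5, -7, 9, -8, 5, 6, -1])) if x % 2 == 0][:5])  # [64, 0, 36]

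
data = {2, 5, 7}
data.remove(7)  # {2, 5}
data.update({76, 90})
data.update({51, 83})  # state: {2, 5, 51, 76, 83, 90}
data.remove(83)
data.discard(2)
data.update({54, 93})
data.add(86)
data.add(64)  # {5, 51, 54, 64, 76, 86, 90, 93}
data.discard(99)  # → {5, 51, 54, 64, 76, 86, 90, 93}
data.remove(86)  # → {5, 51, 54, 64, 76, 90, 93}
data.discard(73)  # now {5, 51, 54, 64, 76, 90, 93}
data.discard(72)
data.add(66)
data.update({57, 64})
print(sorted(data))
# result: [5, 51, 54, 57, 64, 66, 76, 90, 93]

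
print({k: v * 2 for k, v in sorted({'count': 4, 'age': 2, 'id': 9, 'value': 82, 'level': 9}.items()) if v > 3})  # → {'count': 8, 'id': 18, 'level': 18, 'value': 164}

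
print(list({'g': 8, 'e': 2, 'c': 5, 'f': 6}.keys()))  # ['g', 'e', 'c', 'f']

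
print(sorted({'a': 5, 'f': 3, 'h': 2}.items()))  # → [('a', 5), ('f', 3), ('h', 2)]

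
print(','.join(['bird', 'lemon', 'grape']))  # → bird,lemon,grape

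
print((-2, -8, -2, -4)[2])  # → -2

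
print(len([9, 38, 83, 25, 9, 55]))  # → 6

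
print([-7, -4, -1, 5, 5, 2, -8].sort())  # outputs None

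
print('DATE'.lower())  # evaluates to date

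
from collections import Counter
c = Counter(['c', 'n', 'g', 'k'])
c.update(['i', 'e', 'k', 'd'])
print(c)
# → Counter({'k': 2, 'c': 1, 'n': 1, 'g': 1, 'i': 1, 'e': 1, 'd': 1})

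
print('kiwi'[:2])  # ki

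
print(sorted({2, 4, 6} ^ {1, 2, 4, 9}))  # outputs [1, 6, 9]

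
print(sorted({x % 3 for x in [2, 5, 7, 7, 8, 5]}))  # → [1, 2]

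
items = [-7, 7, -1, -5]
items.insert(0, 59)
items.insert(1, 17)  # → [59, 17, -7, 7, -1, -5]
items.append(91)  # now [59, 17, -7, 7, -1, -5, 91]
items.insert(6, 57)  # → [59, 17, -7, 7, -1, -5, 57, 91]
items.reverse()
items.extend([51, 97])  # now [91, 57, -5, -1, 7, -7, 17, 59, 51, 97]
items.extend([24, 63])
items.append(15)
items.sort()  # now [-7, -5, -1, 7, 15, 17, 24, 51, 57, 59, 63, 91, 97]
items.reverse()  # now [97, 91, 63, 59, 57, 51, 24, 17, 15, 7, -1, -5, -7]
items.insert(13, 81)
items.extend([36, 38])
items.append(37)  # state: [97, 91, 63, 59, 57, 51, 24, 17, 15, 7, -1, -5, -7, 81, 36, 38, 37]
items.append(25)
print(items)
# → [97, 91, 63, 59, 57, 51, 24, 17, 15, 7, -1, -5, -7, 81, 36, 38, 37, 25]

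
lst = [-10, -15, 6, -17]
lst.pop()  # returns -17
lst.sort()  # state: [-15, -10, 6]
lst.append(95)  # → [-15, -10, 6, 95]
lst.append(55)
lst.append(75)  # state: [-15, -10, 6, 95, 55, 75]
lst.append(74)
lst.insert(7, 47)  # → [-15, -10, 6, 95, 55, 75, 74, 47]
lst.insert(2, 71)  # [-15, -10, 71, 6, 95, 55, 75, 74, 47]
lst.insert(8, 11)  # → [-15, -10, 71, 6, 95, 55, 75, 74, 11, 47]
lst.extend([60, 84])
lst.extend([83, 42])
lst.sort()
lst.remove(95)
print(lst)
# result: [-15, -10, 6, 11, 42, 47, 55, 60, 71, 74, 75, 83, 84]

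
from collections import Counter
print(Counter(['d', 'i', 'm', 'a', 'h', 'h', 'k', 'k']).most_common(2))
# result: [('h', 2), ('k', 2)]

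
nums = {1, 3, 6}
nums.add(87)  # {1, 3, 6, 87}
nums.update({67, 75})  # {1, 3, 6, 67, 75, 87}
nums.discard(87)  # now {1, 3, 6, 67, 75}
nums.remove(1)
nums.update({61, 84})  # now {3, 6, 61, 67, 75, 84}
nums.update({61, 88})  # {3, 6, 61, 67, 75, 84, 88}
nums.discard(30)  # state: {3, 6, 61, 67, 75, 84, 88}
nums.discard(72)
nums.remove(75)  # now {3, 6, 61, 67, 84, 88}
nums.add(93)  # {3, 6, 61, 67, 84, 88, 93}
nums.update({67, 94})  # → {3, 6, 61, 67, 84, 88, 93, 94}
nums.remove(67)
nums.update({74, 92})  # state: {3, 6, 61, 74, 84, 88, 92, 93, 94}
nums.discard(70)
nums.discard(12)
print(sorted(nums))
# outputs [3, 6, 61, 74, 84, 88, 92, 93, 94]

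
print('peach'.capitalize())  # Peach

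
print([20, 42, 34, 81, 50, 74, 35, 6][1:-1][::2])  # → [42, 81, 74]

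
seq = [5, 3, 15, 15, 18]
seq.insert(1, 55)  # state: [5, 55, 3, 15, 15, 18]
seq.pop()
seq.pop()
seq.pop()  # 15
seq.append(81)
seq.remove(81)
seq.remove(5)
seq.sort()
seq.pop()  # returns 55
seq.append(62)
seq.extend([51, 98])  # [3, 62, 51, 98]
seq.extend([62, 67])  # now [3, 62, 51, 98, 62, 67]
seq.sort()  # [3, 51, 62, 62, 67, 98]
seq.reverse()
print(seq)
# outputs [98, 67, 62, 62, 51, 3]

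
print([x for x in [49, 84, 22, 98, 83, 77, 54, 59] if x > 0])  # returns [49, 84, 22, 98, 83, 77, 54, 59]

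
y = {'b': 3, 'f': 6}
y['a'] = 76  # {'b': 3, 'f': 6, 'a': 76}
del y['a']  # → {'b': 3, 'f': 6}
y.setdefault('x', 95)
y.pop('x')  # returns 95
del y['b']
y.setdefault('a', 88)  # 88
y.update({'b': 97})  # {'f': 6, 'a': 88, 'b': 97}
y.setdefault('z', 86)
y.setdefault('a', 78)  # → 88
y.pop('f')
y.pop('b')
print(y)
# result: {'a': 88, 'z': 86}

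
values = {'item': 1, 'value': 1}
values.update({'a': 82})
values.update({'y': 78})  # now {'item': 1, 'value': 1, 'a': 82, 'y': 78}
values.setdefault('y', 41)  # 78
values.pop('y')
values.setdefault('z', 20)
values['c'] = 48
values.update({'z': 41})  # {'item': 1, 'value': 1, 'a': 82, 'z': 41, 'c': 48}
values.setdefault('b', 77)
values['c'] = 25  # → {'item': 1, 'value': 1, 'a': 82, 'z': 41, 'c': 25, 'b': 77}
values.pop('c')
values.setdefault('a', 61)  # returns 82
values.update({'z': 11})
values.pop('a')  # 82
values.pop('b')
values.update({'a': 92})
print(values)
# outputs {'item': 1, 'value': 1, 'z': 11, 'a': 92}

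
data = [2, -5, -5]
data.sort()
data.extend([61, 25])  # [-5, -5, 2, 61, 25]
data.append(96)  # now [-5, -5, 2, 61, 25, 96]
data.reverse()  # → [96, 25, 61, 2, -5, -5]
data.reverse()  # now [-5, -5, 2, 61, 25, 96]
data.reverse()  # [96, 25, 61, 2, -5, -5]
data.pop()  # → -5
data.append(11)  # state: [96, 25, 61, 2, -5, 11]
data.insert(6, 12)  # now [96, 25, 61, 2, -5, 11, 12]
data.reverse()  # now [12, 11, -5, 2, 61, 25, 96]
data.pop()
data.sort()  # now [-5, 2, 11, 12, 25, 61]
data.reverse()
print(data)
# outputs [61, 25, 12, 11, 2, -5]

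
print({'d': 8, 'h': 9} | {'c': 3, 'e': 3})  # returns {'d': 8, 'h': 9, 'c': 3, 'e': 3}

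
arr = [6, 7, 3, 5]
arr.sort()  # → [3, 5, 6, 7]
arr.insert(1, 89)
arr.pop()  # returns 7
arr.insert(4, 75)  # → [3, 89, 5, 6, 75]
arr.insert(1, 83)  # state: [3, 83, 89, 5, 6, 75]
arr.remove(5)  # [3, 83, 89, 6, 75]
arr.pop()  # 75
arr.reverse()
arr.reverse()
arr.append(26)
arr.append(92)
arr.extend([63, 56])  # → [3, 83, 89, 6, 26, 92, 63, 56]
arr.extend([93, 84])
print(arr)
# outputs [3, 83, 89, 6, 26, 92, 63, 56, 93, 84]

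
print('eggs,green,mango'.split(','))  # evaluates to ['eggs', 'green', 'mango']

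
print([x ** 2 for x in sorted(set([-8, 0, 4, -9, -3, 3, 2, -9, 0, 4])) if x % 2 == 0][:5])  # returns [64, 0, 4, 16]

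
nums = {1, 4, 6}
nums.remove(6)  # {1, 4}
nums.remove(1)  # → {4}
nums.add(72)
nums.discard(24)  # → {4, 72}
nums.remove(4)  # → {72}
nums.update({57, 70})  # {57, 70, 72}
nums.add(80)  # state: {57, 70, 72, 80}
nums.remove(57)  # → {70, 72, 80}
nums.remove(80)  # {70, 72}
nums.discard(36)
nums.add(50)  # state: {50, 70, 72}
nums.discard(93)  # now {50, 70, 72}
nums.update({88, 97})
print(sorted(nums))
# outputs [50, 70, 72, 88, 97]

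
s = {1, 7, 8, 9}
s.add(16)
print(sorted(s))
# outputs [1, 7, 8, 9, 16]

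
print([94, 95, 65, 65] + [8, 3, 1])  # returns [94, 95, 65, 65, 8, 3, 1]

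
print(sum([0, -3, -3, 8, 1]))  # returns 3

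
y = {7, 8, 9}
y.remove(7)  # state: {8, 9}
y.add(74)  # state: {8, 9, 74}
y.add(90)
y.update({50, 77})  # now {8, 9, 50, 74, 77, 90}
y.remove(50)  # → {8, 9, 74, 77, 90}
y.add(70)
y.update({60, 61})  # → {8, 9, 60, 61, 70, 74, 77, 90}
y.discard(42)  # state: {8, 9, 60, 61, 70, 74, 77, 90}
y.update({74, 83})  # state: {8, 9, 60, 61, 70, 74, 77, 83, 90}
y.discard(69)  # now {8, 9, 60, 61, 70, 74, 77, 83, 90}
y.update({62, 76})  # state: {8, 9, 60, 61, 62, 70, 74, 76, 77, 83, 90}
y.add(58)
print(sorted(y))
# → [8, 9, 58, 60, 61, 62, 70, 74, 76, 77, 83, 90]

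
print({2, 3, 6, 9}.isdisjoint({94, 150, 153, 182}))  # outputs True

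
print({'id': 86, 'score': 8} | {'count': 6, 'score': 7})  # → {'id': 86, 'score': 7, 'count': 6}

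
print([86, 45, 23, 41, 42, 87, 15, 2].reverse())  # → None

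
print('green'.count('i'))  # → 0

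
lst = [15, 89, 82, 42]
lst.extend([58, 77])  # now [15, 89, 82, 42, 58, 77]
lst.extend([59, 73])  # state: [15, 89, 82, 42, 58, 77, 59, 73]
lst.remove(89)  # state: [15, 82, 42, 58, 77, 59, 73]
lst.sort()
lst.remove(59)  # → [15, 42, 58, 73, 77, 82]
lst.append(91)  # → [15, 42, 58, 73, 77, 82, 91]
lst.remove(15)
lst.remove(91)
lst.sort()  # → [42, 58, 73, 77, 82]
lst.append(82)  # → [42, 58, 73, 77, 82, 82]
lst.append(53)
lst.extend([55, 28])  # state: [42, 58, 73, 77, 82, 82, 53, 55, 28]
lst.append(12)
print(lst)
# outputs [42, 58, 73, 77, 82, 82, 53, 55, 28, 12]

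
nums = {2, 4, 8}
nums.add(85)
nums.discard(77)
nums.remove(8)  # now {2, 4, 85}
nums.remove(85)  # {2, 4}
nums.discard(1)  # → {2, 4}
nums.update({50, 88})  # {2, 4, 50, 88}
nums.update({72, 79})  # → {2, 4, 50, 72, 79, 88}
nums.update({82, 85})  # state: {2, 4, 50, 72, 79, 82, 85, 88}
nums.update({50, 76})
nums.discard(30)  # {2, 4, 50, 72, 76, 79, 82, 85, 88}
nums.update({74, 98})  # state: {2, 4, 50, 72, 74, 76, 79, 82, 85, 88, 98}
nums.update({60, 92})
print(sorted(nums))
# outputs [2, 4, 50, 60, 72, 74, 76, 79, 82, 85, 88, 92, 98]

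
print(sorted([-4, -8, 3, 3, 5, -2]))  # [-8, -4, -2, 3, 3, 5]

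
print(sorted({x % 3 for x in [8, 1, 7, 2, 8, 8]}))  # [1, 2]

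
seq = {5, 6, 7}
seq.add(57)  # {5, 6, 7, 57}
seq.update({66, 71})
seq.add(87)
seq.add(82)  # {5, 6, 7, 57, 66, 71, 82, 87}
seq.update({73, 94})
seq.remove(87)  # {5, 6, 7, 57, 66, 71, 73, 82, 94}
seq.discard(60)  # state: {5, 6, 7, 57, 66, 71, 73, 82, 94}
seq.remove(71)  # {5, 6, 7, 57, 66, 73, 82, 94}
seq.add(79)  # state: {5, 6, 7, 57, 66, 73, 79, 82, 94}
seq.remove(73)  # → {5, 6, 7, 57, 66, 79, 82, 94}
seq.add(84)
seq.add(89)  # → {5, 6, 7, 57, 66, 79, 82, 84, 89, 94}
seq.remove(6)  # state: {5, 7, 57, 66, 79, 82, 84, 89, 94}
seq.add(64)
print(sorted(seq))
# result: [5, 7, 57, 64, 66, 79, 82, 84, 89, 94]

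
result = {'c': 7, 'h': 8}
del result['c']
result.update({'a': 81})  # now {'h': 8, 'a': 81}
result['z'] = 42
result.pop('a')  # 81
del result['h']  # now {'z': 42}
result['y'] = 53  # {'z': 42, 'y': 53}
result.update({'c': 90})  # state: {'z': 42, 'y': 53, 'c': 90}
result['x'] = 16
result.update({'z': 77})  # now {'z': 77, 'y': 53, 'c': 90, 'x': 16}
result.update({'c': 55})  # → {'z': 77, 'y': 53, 'c': 55, 'x': 16}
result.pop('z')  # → 77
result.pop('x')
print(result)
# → {'y': 53, 'c': 55}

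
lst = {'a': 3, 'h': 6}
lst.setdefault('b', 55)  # 55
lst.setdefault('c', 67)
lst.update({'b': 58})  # {'a': 3, 'h': 6, 'b': 58, 'c': 67}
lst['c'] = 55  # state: {'a': 3, 'h': 6, 'b': 58, 'c': 55}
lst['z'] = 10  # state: {'a': 3, 'h': 6, 'b': 58, 'c': 55, 'z': 10}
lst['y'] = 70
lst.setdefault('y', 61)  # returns 70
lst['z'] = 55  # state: {'a': 3, 'h': 6, 'b': 58, 'c': 55, 'z': 55, 'y': 70}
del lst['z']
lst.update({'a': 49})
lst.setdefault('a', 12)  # 49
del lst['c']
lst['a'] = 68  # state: {'a': 68, 'h': 6, 'b': 58, 'y': 70}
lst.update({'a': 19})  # {'a': 19, 'h': 6, 'b': 58, 'y': 70}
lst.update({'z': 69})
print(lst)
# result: {'a': 19, 'h': 6, 'b': 58, 'y': 70, 'z': 69}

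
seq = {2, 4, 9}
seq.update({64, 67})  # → {2, 4, 9, 64, 67}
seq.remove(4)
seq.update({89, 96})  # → {2, 9, 64, 67, 89, 96}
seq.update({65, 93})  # {2, 9, 64, 65, 67, 89, 93, 96}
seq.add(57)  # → {2, 9, 57, 64, 65, 67, 89, 93, 96}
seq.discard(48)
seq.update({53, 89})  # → {2, 9, 53, 57, 64, 65, 67, 89, 93, 96}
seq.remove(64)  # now {2, 9, 53, 57, 65, 67, 89, 93, 96}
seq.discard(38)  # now {2, 9, 53, 57, 65, 67, 89, 93, 96}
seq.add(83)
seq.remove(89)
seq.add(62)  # {2, 9, 53, 57, 62, 65, 67, 83, 93, 96}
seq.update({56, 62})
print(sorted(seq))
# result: [2, 9, 53, 56, 57, 62, 65, 67, 83, 93, 96]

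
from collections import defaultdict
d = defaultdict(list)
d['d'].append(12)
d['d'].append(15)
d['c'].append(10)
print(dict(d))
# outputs {'d': [12, 15], 'c': [10]}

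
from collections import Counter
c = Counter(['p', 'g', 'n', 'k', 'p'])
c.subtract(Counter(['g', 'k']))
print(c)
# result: Counter({'p': 2, 'n': 1, 'g': 0, 'k': 0})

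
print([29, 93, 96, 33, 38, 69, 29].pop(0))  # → 29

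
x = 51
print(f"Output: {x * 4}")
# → Output: 204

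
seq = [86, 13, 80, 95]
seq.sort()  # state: [13, 80, 86, 95]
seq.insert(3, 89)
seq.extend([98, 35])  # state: [13, 80, 86, 89, 95, 98, 35]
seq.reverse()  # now [35, 98, 95, 89, 86, 80, 13]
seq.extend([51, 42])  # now [35, 98, 95, 89, 86, 80, 13, 51, 42]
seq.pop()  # 42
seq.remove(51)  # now [35, 98, 95, 89, 86, 80, 13]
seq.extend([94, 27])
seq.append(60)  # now [35, 98, 95, 89, 86, 80, 13, 94, 27, 60]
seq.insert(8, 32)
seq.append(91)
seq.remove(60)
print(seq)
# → [35, 98, 95, 89, 86, 80, 13, 94, 32, 27, 91]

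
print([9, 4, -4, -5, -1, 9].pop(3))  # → -5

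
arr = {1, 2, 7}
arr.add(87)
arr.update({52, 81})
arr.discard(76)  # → {1, 2, 7, 52, 81, 87}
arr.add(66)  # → {1, 2, 7, 52, 66, 81, 87}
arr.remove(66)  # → {1, 2, 7, 52, 81, 87}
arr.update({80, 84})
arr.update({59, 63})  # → {1, 2, 7, 52, 59, 63, 80, 81, 84, 87}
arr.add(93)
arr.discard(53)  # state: {1, 2, 7, 52, 59, 63, 80, 81, 84, 87, 93}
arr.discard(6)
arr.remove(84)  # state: {1, 2, 7, 52, 59, 63, 80, 81, 87, 93}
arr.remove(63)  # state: {1, 2, 7, 52, 59, 80, 81, 87, 93}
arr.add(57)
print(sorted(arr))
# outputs [1, 2, 7, 52, 57, 59, 80, 81, 87, 93]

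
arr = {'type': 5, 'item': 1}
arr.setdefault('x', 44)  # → 44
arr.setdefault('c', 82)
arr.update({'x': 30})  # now {'type': 5, 'item': 1, 'x': 30, 'c': 82}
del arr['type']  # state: {'item': 1, 'x': 30, 'c': 82}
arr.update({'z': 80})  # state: {'item': 1, 'x': 30, 'c': 82, 'z': 80}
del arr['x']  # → {'item': 1, 'c': 82, 'z': 80}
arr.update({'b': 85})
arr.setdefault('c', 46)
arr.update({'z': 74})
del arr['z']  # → {'item': 1, 'c': 82, 'b': 85}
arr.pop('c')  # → 82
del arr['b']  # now {'item': 1}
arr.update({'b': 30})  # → {'item': 1, 'b': 30}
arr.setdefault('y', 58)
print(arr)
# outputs {'item': 1, 'b': 30, 'y': 58}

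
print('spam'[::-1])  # maps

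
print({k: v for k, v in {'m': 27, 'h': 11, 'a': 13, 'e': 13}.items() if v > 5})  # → {'m': 27, 'h': 11, 'a': 13, 'e': 13}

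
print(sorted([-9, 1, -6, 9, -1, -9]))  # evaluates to [-9, -9, -6, -1, 1, 9]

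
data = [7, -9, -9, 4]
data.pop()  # 4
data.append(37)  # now [7, -9, -9, 37]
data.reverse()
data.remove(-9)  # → [37, -9, 7]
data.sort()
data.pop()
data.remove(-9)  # [7]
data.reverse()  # [7]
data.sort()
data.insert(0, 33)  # [33, 7]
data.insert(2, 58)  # [33, 7, 58]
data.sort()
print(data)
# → [7, 33, 58]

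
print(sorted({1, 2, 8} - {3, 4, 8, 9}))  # [1, 2]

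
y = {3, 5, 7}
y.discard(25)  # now {3, 5, 7}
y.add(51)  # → {3, 5, 7, 51}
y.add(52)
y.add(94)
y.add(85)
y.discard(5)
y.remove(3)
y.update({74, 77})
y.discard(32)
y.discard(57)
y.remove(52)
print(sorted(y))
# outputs [7, 51, 74, 77, 85, 94]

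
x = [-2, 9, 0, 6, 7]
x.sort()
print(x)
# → [-2, 0, 6, 7, 9]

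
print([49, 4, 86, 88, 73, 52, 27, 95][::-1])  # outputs [95, 27, 52, 73, 88, 86, 4, 49]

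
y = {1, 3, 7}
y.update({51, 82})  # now {1, 3, 7, 51, 82}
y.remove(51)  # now {1, 3, 7, 82}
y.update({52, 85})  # {1, 3, 7, 52, 82, 85}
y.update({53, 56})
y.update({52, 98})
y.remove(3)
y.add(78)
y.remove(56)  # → {1, 7, 52, 53, 78, 82, 85, 98}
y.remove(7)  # {1, 52, 53, 78, 82, 85, 98}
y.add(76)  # {1, 52, 53, 76, 78, 82, 85, 98}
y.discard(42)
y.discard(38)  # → {1, 52, 53, 76, 78, 82, 85, 98}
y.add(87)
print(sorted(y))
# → [1, 52, 53, 76, 78, 82, 85, 87, 98]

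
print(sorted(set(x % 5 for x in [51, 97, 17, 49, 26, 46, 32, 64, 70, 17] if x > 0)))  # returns [0, 1, 2, 4]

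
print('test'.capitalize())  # Test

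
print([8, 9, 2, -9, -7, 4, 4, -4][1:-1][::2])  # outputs [9, -9, 4]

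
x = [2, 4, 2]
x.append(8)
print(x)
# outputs [2, 4, 2, 8]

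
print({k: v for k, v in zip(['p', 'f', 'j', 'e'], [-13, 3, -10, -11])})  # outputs {'p': -13, 'f': 3, 'j': -10, 'e': -11}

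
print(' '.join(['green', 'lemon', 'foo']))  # green lemon foo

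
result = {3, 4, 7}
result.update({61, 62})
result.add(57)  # {3, 4, 7, 57, 61, 62}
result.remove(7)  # {3, 4, 57, 61, 62}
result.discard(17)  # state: {3, 4, 57, 61, 62}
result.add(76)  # {3, 4, 57, 61, 62, 76}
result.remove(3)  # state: {4, 57, 61, 62, 76}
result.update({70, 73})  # {4, 57, 61, 62, 70, 73, 76}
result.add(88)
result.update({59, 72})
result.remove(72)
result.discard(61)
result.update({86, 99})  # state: {4, 57, 59, 62, 70, 73, 76, 86, 88, 99}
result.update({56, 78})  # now {4, 56, 57, 59, 62, 70, 73, 76, 78, 86, 88, 99}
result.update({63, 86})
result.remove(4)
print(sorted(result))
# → [56, 57, 59, 62, 63, 70, 73, 76, 78, 86, 88, 99]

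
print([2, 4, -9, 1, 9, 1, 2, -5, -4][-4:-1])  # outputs [1, 2, -5]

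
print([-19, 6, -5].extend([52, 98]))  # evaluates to None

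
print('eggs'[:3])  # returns egg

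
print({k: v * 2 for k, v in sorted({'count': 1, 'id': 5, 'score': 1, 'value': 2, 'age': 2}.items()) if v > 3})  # {'id': 10}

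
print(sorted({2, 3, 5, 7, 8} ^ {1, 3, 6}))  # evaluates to [1, 2, 5, 6, 7, 8]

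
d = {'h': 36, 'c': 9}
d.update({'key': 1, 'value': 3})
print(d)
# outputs {'h': 36, 'c': 9, 'key': 1, 'value': 3}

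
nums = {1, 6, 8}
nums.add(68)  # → {1, 6, 8, 68}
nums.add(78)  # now {1, 6, 8, 68, 78}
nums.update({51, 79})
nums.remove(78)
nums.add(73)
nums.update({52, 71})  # {1, 6, 8, 51, 52, 68, 71, 73, 79}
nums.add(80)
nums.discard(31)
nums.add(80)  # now {1, 6, 8, 51, 52, 68, 71, 73, 79, 80}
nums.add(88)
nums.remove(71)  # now {1, 6, 8, 51, 52, 68, 73, 79, 80, 88}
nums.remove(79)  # {1, 6, 8, 51, 52, 68, 73, 80, 88}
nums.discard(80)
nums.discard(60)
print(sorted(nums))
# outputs [1, 6, 8, 51, 52, 68, 73, 88]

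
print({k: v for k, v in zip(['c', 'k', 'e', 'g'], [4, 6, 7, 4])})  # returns {'c': 4, 'k': 6, 'e': 7, 'g': 4}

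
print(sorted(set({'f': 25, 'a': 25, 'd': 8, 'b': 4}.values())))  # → [4, 8, 25]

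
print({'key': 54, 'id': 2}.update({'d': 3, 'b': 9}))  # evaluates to None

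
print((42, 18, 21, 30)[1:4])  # (18, 21, 30)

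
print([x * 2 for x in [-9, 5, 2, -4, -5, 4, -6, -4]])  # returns [-18, 10, 4, -8, -10, 8, -12, -8]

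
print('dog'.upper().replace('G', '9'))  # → DO9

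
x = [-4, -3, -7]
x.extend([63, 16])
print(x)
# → [-4, -3, -7, 63, 16]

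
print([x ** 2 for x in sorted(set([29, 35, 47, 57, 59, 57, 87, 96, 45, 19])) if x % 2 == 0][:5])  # [9216]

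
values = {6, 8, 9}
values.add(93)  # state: {6, 8, 9, 93}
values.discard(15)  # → {6, 8, 9, 93}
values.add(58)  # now {6, 8, 9, 58, 93}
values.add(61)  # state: {6, 8, 9, 58, 61, 93}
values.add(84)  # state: {6, 8, 9, 58, 61, 84, 93}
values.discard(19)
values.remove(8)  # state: {6, 9, 58, 61, 84, 93}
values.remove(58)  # {6, 9, 61, 84, 93}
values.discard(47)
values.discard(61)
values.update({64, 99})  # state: {6, 9, 64, 84, 93, 99}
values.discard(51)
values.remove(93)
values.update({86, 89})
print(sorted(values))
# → [6, 9, 64, 84, 86, 89, 99]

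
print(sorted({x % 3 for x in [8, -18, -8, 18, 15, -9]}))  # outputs [0, 1, 2]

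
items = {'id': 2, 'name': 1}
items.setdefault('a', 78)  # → 78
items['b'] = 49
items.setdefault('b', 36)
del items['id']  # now {'name': 1, 'a': 78, 'b': 49}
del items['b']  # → {'name': 1, 'a': 78}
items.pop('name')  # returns 1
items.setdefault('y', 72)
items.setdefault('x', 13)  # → 13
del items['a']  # {'y': 72, 'x': 13}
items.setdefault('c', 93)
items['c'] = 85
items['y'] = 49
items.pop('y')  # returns 49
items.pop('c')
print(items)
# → {'x': 13}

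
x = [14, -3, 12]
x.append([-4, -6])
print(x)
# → [14, -3, 12, [-4, -6]]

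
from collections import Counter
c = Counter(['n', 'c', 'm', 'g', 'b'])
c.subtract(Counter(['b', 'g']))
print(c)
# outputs Counter({'n': 1, 'c': 1, 'm': 1, 'g': 0, 'b': 0})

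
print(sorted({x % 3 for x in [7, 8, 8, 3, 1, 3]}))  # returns [0, 1, 2]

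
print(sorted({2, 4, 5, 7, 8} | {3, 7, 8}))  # [2, 3, 4, 5, 7, 8]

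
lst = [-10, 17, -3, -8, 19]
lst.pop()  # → 19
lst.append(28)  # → [-10, 17, -3, -8, 28]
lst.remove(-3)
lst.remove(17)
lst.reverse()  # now [28, -8, -10]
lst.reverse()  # [-10, -8, 28]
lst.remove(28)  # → [-10, -8]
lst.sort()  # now [-10, -8]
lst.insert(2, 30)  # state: [-10, -8, 30]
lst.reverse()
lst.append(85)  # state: [30, -8, -10, 85]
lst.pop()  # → 85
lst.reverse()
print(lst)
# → [-10, -8, 30]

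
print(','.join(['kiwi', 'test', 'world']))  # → kiwi,test,world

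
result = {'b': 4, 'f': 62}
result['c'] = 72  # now {'b': 4, 'f': 62, 'c': 72}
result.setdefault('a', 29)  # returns 29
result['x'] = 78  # {'b': 4, 'f': 62, 'c': 72, 'a': 29, 'x': 78}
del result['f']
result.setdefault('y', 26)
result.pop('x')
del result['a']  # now {'b': 4, 'c': 72, 'y': 26}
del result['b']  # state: {'c': 72, 'y': 26}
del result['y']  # {'c': 72}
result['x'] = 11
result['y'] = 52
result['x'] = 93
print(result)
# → {'c': 72, 'x': 93, 'y': 52}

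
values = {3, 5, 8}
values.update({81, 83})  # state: {3, 5, 8, 81, 83}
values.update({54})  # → {3, 5, 8, 54, 81, 83}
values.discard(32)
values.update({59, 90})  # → {3, 5, 8, 54, 59, 81, 83, 90}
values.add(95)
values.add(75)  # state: {3, 5, 8, 54, 59, 75, 81, 83, 90, 95}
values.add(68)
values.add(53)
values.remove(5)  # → {3, 8, 53, 54, 59, 68, 75, 81, 83, 90, 95}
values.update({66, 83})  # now {3, 8, 53, 54, 59, 66, 68, 75, 81, 83, 90, 95}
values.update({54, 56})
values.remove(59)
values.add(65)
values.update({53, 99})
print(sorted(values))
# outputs [3, 8, 53, 54, 56, 65, 66, 68, 75, 81, 83, 90, 95, 99]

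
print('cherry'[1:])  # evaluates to herry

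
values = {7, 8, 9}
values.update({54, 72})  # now {7, 8, 9, 54, 72}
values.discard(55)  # {7, 8, 9, 54, 72}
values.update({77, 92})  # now {7, 8, 9, 54, 72, 77, 92}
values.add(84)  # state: {7, 8, 9, 54, 72, 77, 84, 92}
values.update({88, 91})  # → {7, 8, 9, 54, 72, 77, 84, 88, 91, 92}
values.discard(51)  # {7, 8, 9, 54, 72, 77, 84, 88, 91, 92}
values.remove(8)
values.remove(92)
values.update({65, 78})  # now {7, 9, 54, 65, 72, 77, 78, 84, 88, 91}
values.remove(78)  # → {7, 9, 54, 65, 72, 77, 84, 88, 91}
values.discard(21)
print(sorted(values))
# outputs [7, 9, 54, 65, 72, 77, 84, 88, 91]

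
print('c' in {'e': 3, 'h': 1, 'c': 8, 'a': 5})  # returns True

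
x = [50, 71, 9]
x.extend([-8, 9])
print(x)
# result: [50, 71, 9, -8, 9]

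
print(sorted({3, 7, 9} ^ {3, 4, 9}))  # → [4, 7]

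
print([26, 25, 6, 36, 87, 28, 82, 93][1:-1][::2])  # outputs [25, 36, 28]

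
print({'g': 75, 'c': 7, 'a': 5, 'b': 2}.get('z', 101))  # 101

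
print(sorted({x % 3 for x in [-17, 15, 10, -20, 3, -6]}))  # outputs [0, 1]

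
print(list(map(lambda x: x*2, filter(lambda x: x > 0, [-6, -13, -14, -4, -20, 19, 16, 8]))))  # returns [38, 32, 16]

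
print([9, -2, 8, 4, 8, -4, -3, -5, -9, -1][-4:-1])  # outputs [-3, -5, -9]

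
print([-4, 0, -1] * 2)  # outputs [-4, 0, -1, -4, 0, -1]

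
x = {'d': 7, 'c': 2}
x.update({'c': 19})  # {'d': 7, 'c': 19}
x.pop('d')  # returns 7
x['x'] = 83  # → {'c': 19, 'x': 83}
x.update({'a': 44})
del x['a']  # {'c': 19, 'x': 83}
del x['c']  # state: {'x': 83}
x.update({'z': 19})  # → {'x': 83, 'z': 19}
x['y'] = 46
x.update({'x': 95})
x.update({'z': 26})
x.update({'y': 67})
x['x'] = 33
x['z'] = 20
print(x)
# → {'x': 33, 'z': 20, 'y': 67}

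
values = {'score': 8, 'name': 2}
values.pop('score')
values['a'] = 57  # {'name': 2, 'a': 57}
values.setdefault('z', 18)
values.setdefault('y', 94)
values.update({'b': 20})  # {'name': 2, 'a': 57, 'z': 18, 'y': 94, 'b': 20}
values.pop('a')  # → 57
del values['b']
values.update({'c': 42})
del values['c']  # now {'name': 2, 'z': 18, 'y': 94}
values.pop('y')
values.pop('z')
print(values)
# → {'name': 2}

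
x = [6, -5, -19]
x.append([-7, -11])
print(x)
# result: [6, -5, -19, [-7, -11]]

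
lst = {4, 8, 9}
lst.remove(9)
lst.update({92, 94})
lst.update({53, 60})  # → {4, 8, 53, 60, 92, 94}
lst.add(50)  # {4, 8, 50, 53, 60, 92, 94}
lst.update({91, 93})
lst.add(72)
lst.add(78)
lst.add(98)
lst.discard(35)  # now {4, 8, 50, 53, 60, 72, 78, 91, 92, 93, 94, 98}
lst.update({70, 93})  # {4, 8, 50, 53, 60, 70, 72, 78, 91, 92, 93, 94, 98}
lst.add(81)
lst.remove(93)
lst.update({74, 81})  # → {4, 8, 50, 53, 60, 70, 72, 74, 78, 81, 91, 92, 94, 98}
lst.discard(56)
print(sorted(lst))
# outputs [4, 8, 50, 53, 60, 70, 72, 74, 78, 81, 91, 92, 94, 98]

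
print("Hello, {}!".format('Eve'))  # Hello, Eve!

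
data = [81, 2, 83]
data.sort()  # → [2, 81, 83]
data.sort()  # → [2, 81, 83]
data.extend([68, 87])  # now [2, 81, 83, 68, 87]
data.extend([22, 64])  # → [2, 81, 83, 68, 87, 22, 64]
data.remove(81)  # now [2, 83, 68, 87, 22, 64]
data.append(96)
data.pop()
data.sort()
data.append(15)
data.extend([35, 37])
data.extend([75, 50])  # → [2, 22, 64, 68, 83, 87, 15, 35, 37, 75, 50]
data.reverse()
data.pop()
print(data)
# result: [50, 75, 37, 35, 15, 87, 83, 68, 64, 22]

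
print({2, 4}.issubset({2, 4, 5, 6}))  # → True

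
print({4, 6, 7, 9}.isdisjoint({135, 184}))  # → True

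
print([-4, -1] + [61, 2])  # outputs [-4, -1, 61, 2]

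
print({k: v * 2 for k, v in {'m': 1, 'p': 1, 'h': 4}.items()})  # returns {'m': 2, 'p': 2, 'h': 8}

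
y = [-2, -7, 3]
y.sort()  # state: [-7, -2, 3]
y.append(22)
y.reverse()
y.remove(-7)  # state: [22, 3, -2]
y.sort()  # [-2, 3, 22]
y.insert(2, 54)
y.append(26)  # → [-2, 3, 54, 22, 26]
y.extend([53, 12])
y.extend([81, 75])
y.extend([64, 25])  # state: [-2, 3, 54, 22, 26, 53, 12, 81, 75, 64, 25]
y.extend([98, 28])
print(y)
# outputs [-2, 3, 54, 22, 26, 53, 12, 81, 75, 64, 25, 98, 28]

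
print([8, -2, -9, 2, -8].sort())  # None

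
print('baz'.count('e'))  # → 0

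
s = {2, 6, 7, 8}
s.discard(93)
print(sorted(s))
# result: [2, 6, 7, 8]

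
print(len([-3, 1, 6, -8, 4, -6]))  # 6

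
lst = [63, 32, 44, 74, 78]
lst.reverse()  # [78, 74, 44, 32, 63]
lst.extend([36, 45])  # [78, 74, 44, 32, 63, 36, 45]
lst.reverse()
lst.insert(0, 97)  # [97, 45, 36, 63, 32, 44, 74, 78]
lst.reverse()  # [78, 74, 44, 32, 63, 36, 45, 97]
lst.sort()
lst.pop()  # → 97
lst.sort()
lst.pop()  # 78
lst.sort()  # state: [32, 36, 44, 45, 63, 74]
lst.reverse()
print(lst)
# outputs [74, 63, 45, 44, 36, 32]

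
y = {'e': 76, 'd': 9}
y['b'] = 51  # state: {'e': 76, 'd': 9, 'b': 51}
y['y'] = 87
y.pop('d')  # 9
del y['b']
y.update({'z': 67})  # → {'e': 76, 'y': 87, 'z': 67}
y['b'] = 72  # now {'e': 76, 'y': 87, 'z': 67, 'b': 72}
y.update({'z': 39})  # {'e': 76, 'y': 87, 'z': 39, 'b': 72}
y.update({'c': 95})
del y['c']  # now {'e': 76, 'y': 87, 'z': 39, 'b': 72}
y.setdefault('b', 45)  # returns 72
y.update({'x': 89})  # {'e': 76, 'y': 87, 'z': 39, 'b': 72, 'x': 89}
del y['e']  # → {'y': 87, 'z': 39, 'b': 72, 'x': 89}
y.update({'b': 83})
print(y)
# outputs {'y': 87, 'z': 39, 'b': 83, 'x': 89}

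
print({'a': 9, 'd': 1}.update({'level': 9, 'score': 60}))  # None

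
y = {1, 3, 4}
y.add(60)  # {1, 3, 4, 60}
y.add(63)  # {1, 3, 4, 60, 63}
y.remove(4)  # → {1, 3, 60, 63}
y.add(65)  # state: {1, 3, 60, 63, 65}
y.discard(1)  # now {3, 60, 63, 65}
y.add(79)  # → {3, 60, 63, 65, 79}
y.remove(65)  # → {3, 60, 63, 79}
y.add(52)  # {3, 52, 60, 63, 79}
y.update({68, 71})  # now {3, 52, 60, 63, 68, 71, 79}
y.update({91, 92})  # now {3, 52, 60, 63, 68, 71, 79, 91, 92}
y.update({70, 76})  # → {3, 52, 60, 63, 68, 70, 71, 76, 79, 91, 92}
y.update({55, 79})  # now {3, 52, 55, 60, 63, 68, 70, 71, 76, 79, 91, 92}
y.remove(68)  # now {3, 52, 55, 60, 63, 70, 71, 76, 79, 91, 92}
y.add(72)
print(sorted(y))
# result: [3, 52, 55, 60, 63, 70, 71, 72, 76, 79, 91, 92]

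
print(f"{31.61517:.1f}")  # 31.6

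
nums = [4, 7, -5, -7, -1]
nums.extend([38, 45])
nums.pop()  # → 45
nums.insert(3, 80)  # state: [4, 7, -5, 80, -7, -1, 38]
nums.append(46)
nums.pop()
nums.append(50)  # [4, 7, -5, 80, -7, -1, 38, 50]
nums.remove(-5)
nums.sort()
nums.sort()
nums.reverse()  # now [80, 50, 38, 7, 4, -1, -7]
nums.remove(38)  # [80, 50, 7, 4, -1, -7]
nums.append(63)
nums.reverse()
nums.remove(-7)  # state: [63, -1, 4, 7, 50, 80]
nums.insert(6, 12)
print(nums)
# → [63, -1, 4, 7, 50, 80, 12]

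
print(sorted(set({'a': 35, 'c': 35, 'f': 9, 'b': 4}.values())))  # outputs [4, 9, 35]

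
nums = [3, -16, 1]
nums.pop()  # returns 1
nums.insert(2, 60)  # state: [3, -16, 60]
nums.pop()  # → 60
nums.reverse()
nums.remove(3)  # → [-16]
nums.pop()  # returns -16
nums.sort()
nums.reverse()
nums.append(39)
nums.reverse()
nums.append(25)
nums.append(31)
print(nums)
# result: [39, 25, 31]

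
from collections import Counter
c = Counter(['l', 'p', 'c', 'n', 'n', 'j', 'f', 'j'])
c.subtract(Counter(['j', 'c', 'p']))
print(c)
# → Counter({'n': 2, 'l': 1, 'j': 1, 'f': 1, 'p': 0, 'c': 0})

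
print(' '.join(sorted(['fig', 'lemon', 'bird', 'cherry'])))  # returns bird cherry fig lemon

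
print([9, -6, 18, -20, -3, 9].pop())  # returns 9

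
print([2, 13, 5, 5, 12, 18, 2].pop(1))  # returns 13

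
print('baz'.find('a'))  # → 1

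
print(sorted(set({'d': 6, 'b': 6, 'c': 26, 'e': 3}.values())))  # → [3, 6, 26]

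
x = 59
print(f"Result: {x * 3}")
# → Result: 177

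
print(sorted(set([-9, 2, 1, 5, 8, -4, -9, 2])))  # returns [-9, -4, 1, 2, 5, 8]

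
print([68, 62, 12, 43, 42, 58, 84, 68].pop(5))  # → 58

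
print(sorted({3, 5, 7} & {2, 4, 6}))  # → []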